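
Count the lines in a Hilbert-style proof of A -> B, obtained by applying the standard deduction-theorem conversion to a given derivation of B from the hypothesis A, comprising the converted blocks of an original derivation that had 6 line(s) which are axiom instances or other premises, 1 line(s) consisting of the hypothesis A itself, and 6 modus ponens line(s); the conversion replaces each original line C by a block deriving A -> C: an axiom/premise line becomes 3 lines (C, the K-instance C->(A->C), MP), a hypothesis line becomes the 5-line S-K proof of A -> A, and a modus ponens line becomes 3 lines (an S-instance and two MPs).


Deduction-theorem conversion, block by block:
- 6 axiom/premise lines -> 3 lines each = 18
- 1 hypothesis lines -> 5 lines each (identity proof A->A) = 5
- 6 MP lines -> 3 lines each (S-instance, MP, MP) = 18
Total = 18 + 5 + 18 = 41 lines.

41


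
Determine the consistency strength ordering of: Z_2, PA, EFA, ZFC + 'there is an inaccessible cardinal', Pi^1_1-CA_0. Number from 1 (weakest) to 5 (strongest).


Ordering by consistency strength:
1. EFA
2. PA
3. Pi^1_1-CA_0
4. Z_2
5. ZFC + 'there is an inaccessible cardinal'


Z_2=4, PA=2, EFA=1, ZFC + 'there is an inaccessible cardinal'=5, Pi^1_1-CA_0=3


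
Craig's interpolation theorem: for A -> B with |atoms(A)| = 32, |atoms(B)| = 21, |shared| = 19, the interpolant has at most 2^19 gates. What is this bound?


Shared atoms = 19
Craig interpolant size bound = 2^19
= 524288

524288


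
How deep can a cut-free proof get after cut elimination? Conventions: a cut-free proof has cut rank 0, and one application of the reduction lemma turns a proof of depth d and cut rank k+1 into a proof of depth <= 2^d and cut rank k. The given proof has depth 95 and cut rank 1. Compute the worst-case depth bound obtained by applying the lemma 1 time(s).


Each rank reduction sends depth d to at most 2^d; cut rank r needs r reductions.
2_0(95) = 95
2_1(95) = 2^95 = 39614081257132168796771975168
Cut-free depth bound = 39614081257132168796771975168

39614081257132168796771975168


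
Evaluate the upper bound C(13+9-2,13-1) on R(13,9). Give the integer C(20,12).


R(13,9) <= C(13+9-2, 13-1) = C(20, 12)
C(20, 12) = 20! / (12! * 8!)
= 125970

125970


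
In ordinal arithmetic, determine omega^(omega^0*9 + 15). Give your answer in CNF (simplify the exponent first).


omega^(omega^0*9 + 15):
omega^0 = 1, so the exponent is 9 + 15 = 24 (finite ordinal addition).
Result = omega^24, already a single CNF term.

omega^24


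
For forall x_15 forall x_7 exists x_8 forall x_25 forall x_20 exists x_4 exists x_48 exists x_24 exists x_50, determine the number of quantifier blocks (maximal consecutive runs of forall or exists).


Alternations = 3.
Blocks = alternations + 1 = 4

4


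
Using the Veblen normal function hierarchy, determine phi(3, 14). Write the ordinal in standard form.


phi(3, 14):
phi(3, beta) = eta_beta (the beta-th eta number, fixed point of zeta).
phi(3, 14) = eta_14

eta_14


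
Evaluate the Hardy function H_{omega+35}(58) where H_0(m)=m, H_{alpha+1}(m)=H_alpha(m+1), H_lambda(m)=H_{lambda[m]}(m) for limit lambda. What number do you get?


H_{omega+35}(58):
Unwind the 35 successor steps: H_{omega+35}(58) = H_omega(58+35) = H_omega(93).
H_omega(m) = H_m(m) = m + m = 2m.
Result = 2 * 93 = 186

186


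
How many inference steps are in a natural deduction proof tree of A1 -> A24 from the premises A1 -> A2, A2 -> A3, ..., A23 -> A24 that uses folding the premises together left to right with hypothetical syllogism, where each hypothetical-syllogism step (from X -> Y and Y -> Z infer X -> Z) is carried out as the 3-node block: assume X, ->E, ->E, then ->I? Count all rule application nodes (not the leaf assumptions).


There are 23 premises in the chain. The first HS step combines premises 1 and 2; each further premise needs one more HS step.
So 23 premises require 23 - 1 = 22 hypothetical-syllogism steps.
Each HS step uses 3 inference nodes (->E, ->E, ->I).
22 * 3 = 66 total inference nodes.

66


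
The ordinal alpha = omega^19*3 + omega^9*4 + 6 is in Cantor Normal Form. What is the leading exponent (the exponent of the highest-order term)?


CNF: omega^19*3 + omega^9*4 + 6
The leading term is omega^19*3, which has exponent 19.

19


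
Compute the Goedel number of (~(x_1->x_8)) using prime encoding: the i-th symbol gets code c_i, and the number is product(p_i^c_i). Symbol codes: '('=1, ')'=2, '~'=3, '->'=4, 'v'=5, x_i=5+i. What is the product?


Formula: (~(x_1->x_8))
Symbol codes: [1, 3, 1, 6, 4, 13, 2, 2]
Primes: [2, 3, 5, 7, 11, 13, 17, 19]
p_1^1 = 2^1 = 2
p_2^3 = 3^3 = 27
p_3^1 = 5^1 = 5
p_4^6 = 7^6 = 117649
p_5^4 = 11^4 = 14641
p_6^13 = 13^13 = 302875106592253
p_7^2 = 17^2 = 289
p_8^2 = 19^2 = 361
Product = 14695736947405393312855187675910

14695736947405393312855187675910


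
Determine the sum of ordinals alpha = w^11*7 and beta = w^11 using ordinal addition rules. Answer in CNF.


Ordinal addition w^11*7 + w^11:
Both terms have the same exponent 11.
w^e*c + w^e*d = w^e*(c+d).
Result = w^11*(7+1) = w^11*8

w^11*8


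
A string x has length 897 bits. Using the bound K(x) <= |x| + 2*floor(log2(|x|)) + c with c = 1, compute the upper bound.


floor(log2(897)) = 9
2 * 9 = 18
K(x) <= 897 + 18 + 1 = 916

916


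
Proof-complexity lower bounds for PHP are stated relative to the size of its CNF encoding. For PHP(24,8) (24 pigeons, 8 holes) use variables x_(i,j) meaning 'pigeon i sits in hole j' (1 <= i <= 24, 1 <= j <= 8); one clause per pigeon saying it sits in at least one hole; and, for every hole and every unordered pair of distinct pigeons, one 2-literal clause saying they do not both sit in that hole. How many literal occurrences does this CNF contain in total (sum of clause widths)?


PHP(24,8): 24 pigeons, 8 holes, 24*8 = 192 variables.
- pigeon clauses: one per pigeon -> 24 clauses of width 8 -> 192 literals
- hole clauses: 8 holes * C(24,2) = 8 * 276 -> 2208 clauses of width 2 -> 4416 literals
Total literal occurrences = 192 + 4416 = 4608

4608


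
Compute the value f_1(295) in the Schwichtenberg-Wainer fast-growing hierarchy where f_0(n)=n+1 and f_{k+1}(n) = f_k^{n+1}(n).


f_1(295) = f_0^296(295)
f_0 adds 1 each time, applied 296 times.
f_1(295) = 295 + 296 = 591

591


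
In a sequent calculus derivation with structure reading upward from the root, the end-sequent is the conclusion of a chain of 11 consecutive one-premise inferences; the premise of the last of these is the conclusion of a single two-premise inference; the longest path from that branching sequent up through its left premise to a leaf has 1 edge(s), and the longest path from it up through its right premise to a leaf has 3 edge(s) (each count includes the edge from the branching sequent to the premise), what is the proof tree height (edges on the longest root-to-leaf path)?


Longest path through the left premise: 1 edges (measured from the branching sequent)
Longest path through the right premise: 3 edges
Height of the subtree rooted at the branching sequent: max(1, 3) = 3
The branching sequent sits 11 edges above the root (the chain of one-premise inferences), so height = 3 + 11 = 14

14


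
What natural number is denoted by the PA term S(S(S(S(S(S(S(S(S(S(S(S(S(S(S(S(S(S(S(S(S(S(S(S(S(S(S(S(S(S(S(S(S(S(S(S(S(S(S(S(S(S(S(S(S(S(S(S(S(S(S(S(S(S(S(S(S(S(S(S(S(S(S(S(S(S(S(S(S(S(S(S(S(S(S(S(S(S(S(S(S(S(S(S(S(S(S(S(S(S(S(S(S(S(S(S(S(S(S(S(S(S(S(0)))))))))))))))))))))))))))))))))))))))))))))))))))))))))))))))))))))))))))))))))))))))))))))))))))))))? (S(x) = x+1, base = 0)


Counting successors applied to 0:
103 applications of S to 0 = 103

103


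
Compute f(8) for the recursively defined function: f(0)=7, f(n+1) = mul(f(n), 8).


f(0) = 7
f(1) = mul(f(0), 8) = mul(7, 8) = 56
f(2) = mul(f(1), 8) = mul(56, 8) = 448
f(3) = mul(f(2), 8) = mul(448, 8) = 3584
f(4) = mul(f(3), 8) = mul(3584, 8) = 28672
f(5) = mul(f(4), 8) = mul(28672, 8) = 229376
f(6) = mul(f(5), 8) = mul(229376, 8) = 1835008
f(7) = mul(f(6), 8) = mul(1835008, 8) = 14680064
f(8) = mul(f(7), 8) = mul(14680064, 8) = 117440512


117440512


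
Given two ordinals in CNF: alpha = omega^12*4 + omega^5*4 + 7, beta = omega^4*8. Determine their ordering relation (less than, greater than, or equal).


Compare term by term from highest exponent:
alpha = omega^12*4 + omega^5*4 + 7
beta = omega^4*8
Term 1: alpha has omega^12*4, beta has omega^4*8
Term 2: alpha has omega^5*4, beta has omega^0*0
Term 3: alpha has omega^0*7, beta has omega^0*0
Result: alpha > beta

alpha > beta


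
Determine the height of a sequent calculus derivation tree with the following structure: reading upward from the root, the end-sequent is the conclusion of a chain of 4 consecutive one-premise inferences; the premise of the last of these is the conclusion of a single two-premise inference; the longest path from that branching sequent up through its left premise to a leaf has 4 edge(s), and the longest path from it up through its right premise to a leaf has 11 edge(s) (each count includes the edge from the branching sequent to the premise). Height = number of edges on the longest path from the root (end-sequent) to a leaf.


Longest path through the left premise: 4 edges (measured from the branching sequent)
Longest path through the right premise: 11 edges
Height of the subtree rooted at the branching sequent: max(4, 11) = 11
The branching sequent sits 4 edges above the root (the chain of one-premise inferences), so height = 11 + 4 = 15

15


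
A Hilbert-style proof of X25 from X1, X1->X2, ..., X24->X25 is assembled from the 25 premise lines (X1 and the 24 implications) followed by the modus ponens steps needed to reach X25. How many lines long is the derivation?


We have 25 premise lines: X1 and 24 implications.
Each implication is detached once by MP, giving 24 MP lines.
25 premise lines + 24 MP lines = 49 total lines.

49


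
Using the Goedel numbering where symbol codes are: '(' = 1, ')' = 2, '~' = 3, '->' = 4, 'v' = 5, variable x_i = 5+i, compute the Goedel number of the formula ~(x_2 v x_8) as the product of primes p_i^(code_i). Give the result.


Formula: ~(x_2 v x_8)
Symbol codes: [3, 1, 7, 5, 13, 2]
Primes: [2, 3, 5, 7, 11, 13]
p_1^3 = 2^3 = 8
p_2^1 = 3^1 = 3
p_3^7 = 5^7 = 78125
p_4^5 = 7^5 = 16807
p_5^13 = 11^13 = 34522712143931
p_6^2 = 13^2 = 169
Product = 183858233789090935449375000

183858233789090935449375000


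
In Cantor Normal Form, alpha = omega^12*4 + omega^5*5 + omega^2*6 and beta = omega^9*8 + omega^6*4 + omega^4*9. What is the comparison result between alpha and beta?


Compare term by term from highest exponent:
alpha = omega^12*4 + omega^5*5 + omega^2*6
beta = omega^9*8 + omega^6*4 + omega^4*9
Term 1: alpha has omega^12*4, beta has omega^9*8
Term 2: alpha has omega^5*5, beta has omega^6*4
Term 3: alpha has omega^2*6, beta has omega^4*9
Result: alpha > beta

alpha > beta


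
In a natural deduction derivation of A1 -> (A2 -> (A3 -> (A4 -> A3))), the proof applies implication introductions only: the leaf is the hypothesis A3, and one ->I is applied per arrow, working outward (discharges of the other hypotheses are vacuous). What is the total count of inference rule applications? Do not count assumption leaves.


The formula has 4 arrows (->); its innermost consequent A3 is one of the antecedents,
so the proof starts from the hypothesis leaf A3 (not a rule application) and closes one arrow per ->I.
Building A1 -> (A2 -> (A3 -> (A4 -> A3))) therefore takes 4 nested implication introductions.
Total inference nodes = 4

4


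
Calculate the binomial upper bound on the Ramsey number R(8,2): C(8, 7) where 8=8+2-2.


R(8,2) <= C(8+2-2, 8-1) = C(8, 7)
C(8, 7) = 8! / (7! * 1!)
= 8

8


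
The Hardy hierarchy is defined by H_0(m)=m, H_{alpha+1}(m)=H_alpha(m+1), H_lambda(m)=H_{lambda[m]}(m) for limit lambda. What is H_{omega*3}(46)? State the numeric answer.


H_{omega*3}(46):
For the Hardy hierarchy, H_{omega*k}(n) = 2^k * n.
2^3 = 8.
8 * 46 = 368

368


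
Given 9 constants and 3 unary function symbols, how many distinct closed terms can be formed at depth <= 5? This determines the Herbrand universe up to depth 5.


Herbrand terms by depth:
Depth 0: 9 constants
Depth 1: 27 new terms (running total: 36)
Depth 2: 81 new terms (running total: 117)
Depth 3: 243 new terms (running total: 360)
Depth 4: 729 new terms (running total: 1089)
Depth 5: 2187 new terms (running total: 3276)
Total distinct ground terms = 3276

3276


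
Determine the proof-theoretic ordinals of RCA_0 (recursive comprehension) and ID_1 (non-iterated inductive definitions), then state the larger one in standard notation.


Proof-theoretic ordinal of RCA_0 (recursive comprehension): omega^omega
Proof-theoretic ordinal of ID_1 (non-iterated inductive definitions): psi_0(epsilon_{Omega+1})
Comparing: omega^omega < psi_0(epsilon_{Omega+1}).
The larger ordinal is psi_0(epsilon_{Omega+1}) (from ID_1 (non-iterated inductive definitions)).

psi_0(epsilon_{Omega+1})


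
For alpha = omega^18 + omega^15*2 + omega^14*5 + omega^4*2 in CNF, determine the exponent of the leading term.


CNF: omega^18 + omega^15*2 + omega^14*5 + omega^4*2
The leading term is omega^18, which has exponent 18.

18


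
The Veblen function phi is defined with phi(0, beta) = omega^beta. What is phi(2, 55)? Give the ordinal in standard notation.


phi(2, 55):
phi(2, beta) = zeta_beta (the beta-th zeta number, fixed point of epsilon).
phi(2, 55) = zeta_55

zeta_55


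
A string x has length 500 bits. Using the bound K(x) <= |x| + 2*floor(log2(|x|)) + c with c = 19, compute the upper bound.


floor(log2(500)) = 8
2 * 8 = 16
K(x) <= 500 + 16 + 19 = 535

535


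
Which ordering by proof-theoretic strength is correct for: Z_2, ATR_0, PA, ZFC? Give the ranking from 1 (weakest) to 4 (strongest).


Ordering by consistency strength:
1. PA
2. ATR_0
3. Z_2
4. ZFC


Z_2=3, ATR_0=2, PA=1, ZFC=4


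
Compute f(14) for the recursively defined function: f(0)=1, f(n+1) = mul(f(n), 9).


f(0) = 1
f(1) = mul(f(0), 9) = mul(1, 9) = 9
f(2) = mul(f(1), 9) = mul(9, 9) = 81
f(3) = mul(f(2), 9) = mul(81, 9) = 729
f(4) = mul(f(3), 9) = mul(729, 9) = 6561
f(5) = mul(f(4), 9) = mul(6561, 9) = 59049
f(6) = mul(f(5), 9) = mul(59049, 9) = 531441
f(7) = mul(f(6), 9) = mul(531441, 9) = 4782969
f(8) = mul(f(7), 9) = mul(4782969, 9) = 43046721
f(9) = mul(f(8), 9) = mul(43046721, 9) = 387420489
f(10) = mul(f(9), 9) = mul(387420489, 9) = 3486784401
f(11) = mul(f(10), 9) = mul(3486784401, 9) = 31381059609
f(12) = mul(f(11), 9) = mul(31381059609, 9) = 282429536481
f(13) = mul(f(12), 9) = mul(282429536481, 9) = 2541865828329
f(14) = mul(f(13), 9) = mul(2541865828329, 9) = 22876792454961


22876792454961


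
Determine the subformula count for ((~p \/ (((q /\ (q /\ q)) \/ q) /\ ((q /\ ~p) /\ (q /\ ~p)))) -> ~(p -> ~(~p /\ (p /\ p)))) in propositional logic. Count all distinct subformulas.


Formula: ((~p \/ (((q /\ (q /\ q)) \/ q) /\ ((q /\ ~p) /\ (q /\ ~p)))) -> ~(p -> ~(~p /\ (p /\ p))))
Subformulas found:
  1. q
  2. p
  3. ~p
  4. (p /\ p)
  5. (q /\ q)
  6. (q /\ ~p)
  7. (q /\ (q /\ q))
  8. (~p /\ (p /\ p))
  9. ~(~p /\ (p /\ p))
  10. ((q /\ (q /\ q)) \/ q)
  11. (p -> ~(~p /\ (p /\ p)))
  12. ((q /\ ~p) /\ (q /\ ~p))
  13. ~(p -> ~(~p /\ (p /\ p)))
  14. (((q /\ (q /\ q)) \/ q) /\ ((q /\ ~p) /\ (q /\ ~p)))
  15. (~p \/ (((q /\ (q /\ q)) \/ q) /\ ((q /\ ~p) /\ (q /\ ~p))))
  16. ((~p \/ (((q /\ (q /\ q)) \/ q) /\ ((q /\ ~p) /\ (q /\ ~p)))) -> ~(p -> ~(~p /\ (p /\ p))))
Total distinct subformulas = 16

16


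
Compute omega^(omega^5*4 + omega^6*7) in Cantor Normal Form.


omega^(omega^5*4 + omega^6*7):
In ordinal addition a term is absorbed by a following term of strictly larger exponent: 5 < 6, so omega^5*4 + omega^6*7 = omega^6*7.
omega raised to a CNF ordinal is a single CNF term: Result = omega^(omega^6*7)

omega^(omega^6*7)


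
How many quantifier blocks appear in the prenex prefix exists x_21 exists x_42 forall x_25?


Alternations = 1.
Blocks = alternations + 1 = 2

2


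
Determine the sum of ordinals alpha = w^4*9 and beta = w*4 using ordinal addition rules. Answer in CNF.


Ordinal addition w^4*9 + w*4:
Leading exponent of alpha (4) > leading exponent of beta (1).
Since alpha's term has higher exponent than beta's leading term,
the sum is simply alpha followed by beta.
Result = w^4*9 + w*4

w^4*9 + w*4


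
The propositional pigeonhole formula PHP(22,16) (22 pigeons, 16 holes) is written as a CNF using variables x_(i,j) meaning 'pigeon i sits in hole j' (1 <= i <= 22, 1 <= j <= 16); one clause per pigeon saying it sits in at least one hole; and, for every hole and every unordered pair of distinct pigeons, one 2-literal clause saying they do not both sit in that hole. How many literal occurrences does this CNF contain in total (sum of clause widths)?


PHP(22,16): 22 pigeons, 16 holes, 22*16 = 352 variables.
- pigeon clauses: one per pigeon -> 22 clauses of width 16 -> 352 literals
- hole clauses: 16 holes * C(22,2) = 16 * 231 -> 3696 clauses of width 2 -> 7392 literals
Total literal occurrences = 352 + 7392 = 7744

7744


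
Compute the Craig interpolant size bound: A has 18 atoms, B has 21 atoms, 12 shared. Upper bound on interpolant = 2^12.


Shared atoms = 12
Craig interpolant size bound = 2^12
= 4096

4096


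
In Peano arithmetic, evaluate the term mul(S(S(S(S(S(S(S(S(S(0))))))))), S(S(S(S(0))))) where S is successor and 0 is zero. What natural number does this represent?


mul(S^9(0), S^4(0)):
S^9(0) = 9
S^4(0) = 4
9 * 4 = 36

36


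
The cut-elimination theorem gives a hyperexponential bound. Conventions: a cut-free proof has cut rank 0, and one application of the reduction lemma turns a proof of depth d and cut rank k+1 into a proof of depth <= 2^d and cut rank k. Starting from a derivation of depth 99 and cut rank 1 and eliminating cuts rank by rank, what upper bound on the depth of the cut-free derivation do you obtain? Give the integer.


Each rank reduction sends depth d to at most 2^d; cut rank r needs r reductions.
2_0(99) = 99
2_1(99) = 2^99 = 633825300114114700748351602688
Cut-free depth bound = 633825300114114700748351602688

633825300114114700748351602688


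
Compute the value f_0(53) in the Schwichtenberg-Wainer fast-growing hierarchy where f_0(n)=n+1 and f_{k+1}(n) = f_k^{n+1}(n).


f_0(53) = 53 + 1 = 54

54


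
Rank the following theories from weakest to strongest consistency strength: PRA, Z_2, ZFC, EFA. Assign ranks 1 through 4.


Ordering by consistency strength:
1. EFA
2. PRA
3. Z_2
4. ZFC


PRA=2, Z_2=3, ZFC=4, EFA=1


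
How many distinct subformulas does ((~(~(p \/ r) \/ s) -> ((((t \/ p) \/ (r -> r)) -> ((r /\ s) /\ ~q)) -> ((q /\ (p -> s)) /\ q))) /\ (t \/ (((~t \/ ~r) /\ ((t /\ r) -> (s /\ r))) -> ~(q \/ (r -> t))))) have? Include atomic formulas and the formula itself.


Formula: ((~(~(p \/ r) \/ s) -> ((((t \/ p) \/ (r -> r)) -> ((r /\ s) /\ ~q)) -> ((q /\ (p -> s)) /\ q))) /\ (t \/ (((~t \/ ~r) /\ ((t /\ r) -> (s /\ r))) -> ~(q \/ (r -> t)))))
Subformulas found:
  1. r
  2. p
  3. q
  4. s
  5. t
  6. ~t
  7. ~r
  8. ~q
  9. (t /\ r)
  10. (s /\ r)
  11. (r -> r)
  12. (r /\ s)
  13. (p -> s)
  14. (r -> t)
  15. (t \/ p)
  16. (p \/ r)
  17. ~(p \/ r)
  18. (~t \/ ~r)
  19. (q \/ (r -> t))
  20. (q /\ (p -> s))
  21. ((r /\ s) /\ ~q)
  22. ~(q \/ (r -> t))
  23. (~(p \/ r) \/ s)
  24. ~(~(p \/ r) \/ s)
  25. ((t /\ r) -> (s /\ r))
  26. ((q /\ (p -> s)) /\ q)
  27. ((t \/ p) \/ (r -> r))
  28. ((~t \/ ~r) /\ ((t /\ r) -> (s /\ r)))
  29. (((t \/ p) \/ (r -> r)) -> ((r /\ s) /\ ~q))
  30. (((~t \/ ~r) /\ ((t /\ r) -> (s /\ r))) -> ~(q \/ (r -> t)))
  31. (t \/ (((~t \/ ~r) /\ ((t /\ r) -> (s /\ r))) -> ~(q \/ (r -> t))))
  32. ((((t \/ p) \/ (r -> r)) -> ((r /\ s) /\ ~q)) -> ((q /\ (p -> s)) /\ q))
  33. (~(~(p \/ r) \/ s) -> ((((t \/ p) \/ (r -> r)) -> ((r /\ s) /\ ~q)) -> ((q /\ (p -> s)) /\ q)))
  34. ((~(~(p \/ r) \/ s) -> ((((t \/ p) \/ (r -> r)) -> ((r /\ s) /\ ~q)) -> ((q /\ (p -> s)) /\ q))) /\ (t \/ (((~t \/ ~r) /\ ((t /\ r) -> (s /\ r))) -> ~(q \/ (r -> t)))))
Total distinct subformulas = 34

34


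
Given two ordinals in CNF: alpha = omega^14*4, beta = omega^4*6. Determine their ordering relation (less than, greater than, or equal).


Compare term by term from highest exponent:
alpha = omega^14*4
beta = omega^4*6
Term 1: alpha has omega^14*4, beta has omega^4*6
Result: alpha > beta

alpha > beta


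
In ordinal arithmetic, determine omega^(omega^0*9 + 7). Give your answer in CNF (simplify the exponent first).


omega^(omega^0*9 + 7):
omega^0 = 1, so the exponent is 9 + 7 = 16 (finite ordinal addition).
Result = omega^16, already a single CNF term.

omega^16


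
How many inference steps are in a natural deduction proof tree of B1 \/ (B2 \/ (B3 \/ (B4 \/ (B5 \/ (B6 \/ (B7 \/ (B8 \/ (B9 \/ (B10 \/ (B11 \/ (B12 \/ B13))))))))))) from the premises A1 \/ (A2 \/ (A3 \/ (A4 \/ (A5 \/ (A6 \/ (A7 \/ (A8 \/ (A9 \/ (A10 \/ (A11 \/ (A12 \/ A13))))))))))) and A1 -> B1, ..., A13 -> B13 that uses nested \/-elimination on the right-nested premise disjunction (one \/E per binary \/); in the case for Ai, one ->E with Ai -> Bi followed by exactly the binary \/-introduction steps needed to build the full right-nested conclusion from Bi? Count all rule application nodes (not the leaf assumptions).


Constructive dilemma with 13 branches, all disjunctions right-nested:
- \/E: the premise has 12 binary \/, each eliminated once: 12 nodes.
- ->E: one per case (Ai with Ai -> Bi gives Bi): 13 nodes.
- \/I: in case i < n, Bi needs 1 step to form Bi \/ (B(i+1) \/ ...) and then i-1 steps to prepend B(i-1), ..., B1, i.e. i steps; in case i = n, B13 needs 12 prepend steps.
  \/I total = (1 + 2 + ... + 12) + 12 = 78 + 12 = 90 nodes.
Total = 12 + 13 + 90 = 115

115


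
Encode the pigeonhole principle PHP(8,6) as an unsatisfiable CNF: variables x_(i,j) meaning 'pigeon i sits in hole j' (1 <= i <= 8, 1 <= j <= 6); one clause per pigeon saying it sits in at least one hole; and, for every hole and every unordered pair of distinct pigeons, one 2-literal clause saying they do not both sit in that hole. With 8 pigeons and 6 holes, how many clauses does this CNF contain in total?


PHP(8,6): 8 pigeons, 6 holes, 8*6 = 48 variables.
- pigeon clauses: one per pigeon -> 8 clauses
- hole clauses: 6 holes * C(8,2) = 6 * 28 -> 168 clauses
Total clauses = 8 + 168 = 176

176


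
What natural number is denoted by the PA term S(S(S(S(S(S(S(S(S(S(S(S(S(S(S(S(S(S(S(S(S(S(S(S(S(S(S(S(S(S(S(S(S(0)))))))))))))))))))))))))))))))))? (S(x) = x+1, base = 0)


Counting successors applied to 0:
33 applications of S to 0 = 33

33


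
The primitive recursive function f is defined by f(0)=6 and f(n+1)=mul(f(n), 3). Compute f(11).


f(0) = 6
f(1) = mul(f(0), 3) = mul(6, 3) = 18
f(2) = mul(f(1), 3) = mul(18, 3) = 54
f(3) = mul(f(2), 3) = mul(54, 3) = 162
f(4) = mul(f(3), 3) = mul(162, 3) = 486
f(5) = mul(f(4), 3) = mul(486, 3) = 1458
f(6) = mul(f(5), 3) = mul(1458, 3) = 4374
f(7) = mul(f(6), 3) = mul(4374, 3) = 13122
f(8) = mul(f(7), 3) = mul(13122, 3) = 39366
f(9) = mul(f(8), 3) = mul(39366, 3) = 118098
f(10) = mul(f(9), 3) = mul(118098, 3) = 354294
f(11) = mul(f(10), 3) = mul(354294, 3) = 1062882


1062882


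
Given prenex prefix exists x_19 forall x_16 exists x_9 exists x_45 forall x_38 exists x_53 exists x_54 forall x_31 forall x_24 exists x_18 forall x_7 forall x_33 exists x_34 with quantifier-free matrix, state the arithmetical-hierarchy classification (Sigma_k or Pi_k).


Leading quantifier is exists, so the class is Sigma.
Number of quantifier blocks = alternations + 1 = 8 + 1 = 9.
Classification: Sigma_9

Sigma_9


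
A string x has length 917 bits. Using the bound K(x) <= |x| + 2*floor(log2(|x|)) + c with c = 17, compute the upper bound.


floor(log2(917)) = 9
2 * 9 = 18
K(x) <= 917 + 18 + 17 = 952

952


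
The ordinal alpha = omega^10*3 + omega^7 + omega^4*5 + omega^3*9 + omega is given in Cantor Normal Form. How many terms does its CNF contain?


CNF: omega^10*3 + omega^7 + omega^4*5 + omega^3*9 + omega
Count the summands separated by '+':
  term 1: omega^10*3
  term 2: omega^7
  term 3: omega^4*5
  term 4: omega^3*9
  term 5: omega
Total terms = 5

5


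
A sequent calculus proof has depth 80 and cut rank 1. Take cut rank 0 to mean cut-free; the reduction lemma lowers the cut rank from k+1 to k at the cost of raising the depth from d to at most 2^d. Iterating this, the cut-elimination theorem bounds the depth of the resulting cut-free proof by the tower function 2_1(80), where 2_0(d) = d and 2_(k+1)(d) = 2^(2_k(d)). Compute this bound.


Each rank reduction sends depth d to at most 2^d; cut rank r needs r reductions.
2_0(80) = 80
2_1(80) = 2^80 = 1208925819614629174706176
Cut-free depth bound = 1208925819614629174706176

1208925819614629174706176


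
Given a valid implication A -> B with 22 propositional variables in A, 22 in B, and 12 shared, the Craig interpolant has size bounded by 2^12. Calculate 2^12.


Shared atoms = 12
Craig interpolant size bound = 2^12
= 4096

4096


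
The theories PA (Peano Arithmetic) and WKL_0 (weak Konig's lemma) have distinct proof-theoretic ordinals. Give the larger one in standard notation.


Proof-theoretic ordinal of PA (Peano Arithmetic): epsilon_0
Proof-theoretic ordinal of WKL_0 (weak Konig's lemma): omega^omega
Comparing: omega^omega < epsilon_0.
The larger ordinal is epsilon_0 (from PA (Peano Arithmetic)).

epsilon_0


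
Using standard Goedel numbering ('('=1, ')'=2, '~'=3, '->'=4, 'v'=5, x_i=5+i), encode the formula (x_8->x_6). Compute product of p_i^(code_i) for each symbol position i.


Formula: (x_8->x_6)
Symbol codes: [1, 13, 4, 11, 2]
Primes: [2, 3, 5, 7, 11]
p_1^1 = 2^1 = 2
p_2^13 = 3^13 = 1594323
p_3^4 = 5^4 = 625
p_4^11 = 7^11 = 1977326743
p_5^2 = 11^2 = 121
Product = 476815247613098336250

476815247613098336250


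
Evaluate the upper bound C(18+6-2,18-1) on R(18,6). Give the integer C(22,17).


R(18,6) <= C(18+6-2, 18-1) = C(22, 17)
C(22, 17) = 22! / (17! * 5!)
= 26334

26334


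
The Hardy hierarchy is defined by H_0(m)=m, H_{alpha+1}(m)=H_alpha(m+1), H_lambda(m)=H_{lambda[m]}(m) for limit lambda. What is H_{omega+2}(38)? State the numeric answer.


H_{omega+2}(38):
Unwind the 2 successor steps: H_{omega+2}(38) = H_omega(38+2) = H_omega(40).
H_omega(m) = H_m(m) = m + m = 2m.
Result = 2 * 40 = 80

80


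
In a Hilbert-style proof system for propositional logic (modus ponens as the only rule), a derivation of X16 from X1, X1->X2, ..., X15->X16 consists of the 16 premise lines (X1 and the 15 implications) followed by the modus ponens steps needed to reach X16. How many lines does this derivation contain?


We have 16 premise lines: X1 and 15 implications.
Each implication is detached once by MP, giving 15 MP lines.
16 premise lines + 15 MP lines = 31 total lines.

31


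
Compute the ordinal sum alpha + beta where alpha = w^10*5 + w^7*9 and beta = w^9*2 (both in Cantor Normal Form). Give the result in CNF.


Ordinal addition (w^10*5 + w^7*9) + w^9*2:
alpha's leading term has exponent 10 > beta's exponent 9, so it survives.
alpha's tail term has exponent 7 < beta's exponent 9, so it is absorbed by beta.
In ordinal addition, any term followed by a strictly larger-exponent term is absorbed.
Result = w^10*5 + w^9*2

w^10*5 + w^9*2


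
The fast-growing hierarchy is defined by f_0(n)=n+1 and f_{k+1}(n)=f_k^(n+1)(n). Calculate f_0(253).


f_0(253) = 253 + 1 = 254

254


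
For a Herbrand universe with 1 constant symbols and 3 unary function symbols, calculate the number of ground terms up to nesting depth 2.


Herbrand terms by depth:
Depth 0: 1 constants
Depth 1: 3 new terms (running total: 4)
Depth 2: 9 new terms (running total: 13)
Total distinct ground terms = 13

13


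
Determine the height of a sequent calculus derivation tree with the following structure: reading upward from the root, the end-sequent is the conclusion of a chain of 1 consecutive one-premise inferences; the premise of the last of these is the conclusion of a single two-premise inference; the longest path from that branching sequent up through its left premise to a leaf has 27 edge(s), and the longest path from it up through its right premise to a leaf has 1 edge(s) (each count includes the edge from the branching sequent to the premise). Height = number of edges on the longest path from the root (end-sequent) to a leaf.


Longest path through the left premise: 27 edges (measured from the branching sequent)
Longest path through the right premise: 1 edges
Height of the subtree rooted at the branching sequent: max(27, 1) = 27
The branching sequent sits 1 edges above the root (the chain of one-premise inferences), so height = 27 + 1 = 28

28


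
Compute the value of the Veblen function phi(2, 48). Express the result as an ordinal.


phi(2, 48):
phi(2, beta) = zeta_beta (the beta-th zeta number, fixed point of epsilon).
phi(2, 48) = zeta_48

zeta_48


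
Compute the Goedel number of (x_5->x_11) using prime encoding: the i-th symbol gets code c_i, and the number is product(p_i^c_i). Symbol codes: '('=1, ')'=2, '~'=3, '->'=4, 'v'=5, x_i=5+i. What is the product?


Formula: (x_5->x_11)
Symbol codes: [1, 10, 4, 16, 2]
Primes: [2, 3, 5, 7, 11]
p_1^1 = 2^1 = 2
p_2^10 = 3^10 = 59049
p_3^4 = 5^4 = 625
p_4^16 = 7^16 = 33232930569601
p_5^2 = 11^2 = 121
Product = 296808661727160879161250

296808661727160879161250


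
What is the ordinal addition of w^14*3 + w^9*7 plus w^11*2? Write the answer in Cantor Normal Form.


Ordinal addition (w^14*3 + w^9*7) + w^11*2:
alpha's leading term has exponent 14 > beta's exponent 11, so it survives.
alpha's tail term has exponent 9 < beta's exponent 11, so it is absorbed by beta.
In ordinal addition, any term followed by a strictly larger-exponent term is absorbed.
Result = w^14*3 + w^11*2

w^14*3 + w^11*2


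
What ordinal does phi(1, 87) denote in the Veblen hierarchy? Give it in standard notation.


phi(1, 87):
phi(1, beta) = epsilon_beta (the beta-th epsilon number).
phi(1, 87) = epsilon_87

epsilon_87


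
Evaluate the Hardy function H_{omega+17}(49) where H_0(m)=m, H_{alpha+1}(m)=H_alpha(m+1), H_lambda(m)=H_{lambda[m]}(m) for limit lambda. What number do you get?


H_{omega+17}(49):
Unwind the 17 successor steps: H_{omega+17}(49) = H_omega(49+17) = H_omega(66).
H_omega(m) = H_m(m) = m + m = 2m.
Result = 2 * 66 = 132

132


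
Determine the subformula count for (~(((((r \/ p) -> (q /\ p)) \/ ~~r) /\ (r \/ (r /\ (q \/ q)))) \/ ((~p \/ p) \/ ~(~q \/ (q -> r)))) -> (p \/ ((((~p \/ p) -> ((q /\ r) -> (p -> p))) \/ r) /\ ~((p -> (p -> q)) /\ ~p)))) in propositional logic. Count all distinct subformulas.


Formula: (~(((((r \/ p) -> (q /\ p)) \/ ~~r) /\ (r \/ (r /\ (q \/ q)))) \/ ((~p \/ p) \/ ~(~q \/ (q -> r)))) -> (p \/ ((((~p \/ p) -> ((q /\ r) -> (p -> p))) \/ r) /\ ~((p -> (p -> q)) /\ ~p))))
Subformulas found:
  1. r
  2. p
  3. q
  4. ~p
  5. ~r
  6. ~q
  7. ~~r
  8. (q /\ p)
  9. (p -> p)
  10. (q -> r)
  11. (p -> q)
  12. (q /\ r)
  13. (r \/ p)
  14. (q \/ q)
  15. (~p \/ p)
  16. (r /\ (q \/ q))
  17. (p -> (p -> q))
  18. (~q \/ (q -> r))
  19. ~(~q \/ (q -> r))
  20. (r \/ (r /\ (q \/ q)))
  21. ((r \/ p) -> (q /\ p))
  22. ((q /\ r) -> (p -> p))
  23. ((p -> (p -> q)) /\ ~p)
  24. ~((p -> (p -> q)) /\ ~p)
  25. (((r \/ p) -> (q /\ p)) \/ ~~r)
  26. ((~p \/ p) \/ ~(~q \/ (q -> r)))
  27. ((~p \/ p) -> ((q /\ r) -> (p -> p)))
  28. (((~p \/ p) -> ((q /\ r) -> (p -> p))) \/ r)
  29. ((((r \/ p) -> (q /\ p)) \/ ~~r) /\ (r \/ (r /\ (q \/ q))))
  30. ((((~p \/ p) -> ((q /\ r) -> (p -> p))) \/ r) /\ ~((p -> (p -> q)) /\ ~p))
  31. (p \/ ((((~p \/ p) -> ((q /\ r) -> (p -> p))) \/ r) /\ ~((p -> (p -> q)) /\ ~p)))
  32. (((((r \/ p) -> (q /\ p)) \/ ~~r) /\ (r \/ (r /\ (q \/ q)))) \/ ((~p \/ p) \/ ~(~q \/ (q -> r))))
  33. ~(((((r \/ p) -> (q /\ p)) \/ ~~r) /\ (r \/ (r /\ (q \/ q)))) \/ ((~p \/ p) \/ ~(~q \/ (q -> r))))
  34. (~(((((r \/ p) -> (q /\ p)) \/ ~~r) /\ (r \/ (r /\ (q \/ q)))) \/ ((~p \/ p) \/ ~(~q \/ (q -> r)))) -> (p \/ ((((~p \/ p) -> ((q /\ r) -> (p -> p))) \/ r) /\ ~((p -> (p -> q)) /\ ~p))))
Total distinct subformulas = 34

34


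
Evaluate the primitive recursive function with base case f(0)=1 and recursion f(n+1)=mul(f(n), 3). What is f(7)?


f(0) = 1
f(1) = mul(f(0), 3) = mul(1, 3) = 3
f(2) = mul(f(1), 3) = mul(3, 3) = 9
f(3) = mul(f(2), 3) = mul(9, 3) = 27
f(4) = mul(f(3), 3) = mul(27, 3) = 81
f(5) = mul(f(4), 3) = mul(81, 3) = 243
f(6) = mul(f(5), 3) = mul(243, 3) = 729
f(7) = mul(f(6), 3) = mul(729, 3) = 2187


2187


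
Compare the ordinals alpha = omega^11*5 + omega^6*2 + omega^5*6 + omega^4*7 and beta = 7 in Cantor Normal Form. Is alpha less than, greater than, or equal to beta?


Compare term by term from highest exponent:
alpha = omega^11*5 + omega^6*2 + omega^5*6 + omega^4*7
beta = 7
Term 1: alpha has omega^11*5, beta has omega^0*7
Term 2: alpha has omega^6*2, beta has omega^0*0
Term 3: alpha has omega^5*6, beta has omega^0*0
Term 4: alpha has omega^4*7, beta has omega^0*0
Result: alpha > beta

alpha > beta


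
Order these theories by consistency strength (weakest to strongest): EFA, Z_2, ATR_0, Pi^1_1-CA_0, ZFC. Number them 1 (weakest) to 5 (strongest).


Ordering by consistency strength:
1. EFA
2. ATR_0
3. Pi^1_1-CA_0
4. Z_2
5. ZFC


EFA=1, Z_2=4, ATR_0=2, Pi^1_1-CA_0=3, ZFC=5


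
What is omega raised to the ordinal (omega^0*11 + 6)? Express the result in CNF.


omega^(omega^0*11 + 6):
omega^0 = 1, so the exponent is 11 + 6 = 17 (finite ordinal addition).
Result = omega^17, already a single CNF term.

omega^17


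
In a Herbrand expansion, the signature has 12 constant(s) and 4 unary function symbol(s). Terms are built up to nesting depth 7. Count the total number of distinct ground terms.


Herbrand terms by depth:
Depth 0: 12 constants
Depth 1: 48 new terms (running total: 60)
Depth 2: 192 new terms (running total: 252)
Depth 3: 768 new terms (running total: 1020)
Depth 4: 3072 new terms (running total: 4092)
Depth 5: 12288 new terms (running total: 16380)
Depth 6: 49152 new terms (running total: 65532)
Depth 7: 196608 new terms (running total: 262140)
Total distinct ground terms = 262140

262140


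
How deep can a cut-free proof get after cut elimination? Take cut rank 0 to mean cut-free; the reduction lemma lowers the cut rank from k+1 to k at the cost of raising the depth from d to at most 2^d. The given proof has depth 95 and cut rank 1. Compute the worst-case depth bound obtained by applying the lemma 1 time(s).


Each rank reduction sends depth d to at most 2^d; cut rank r needs r reductions.
2_0(95) = 95
2_1(95) = 2^95 = 39614081257132168796771975168
Cut-free depth bound = 39614081257132168796771975168

39614081257132168796771975168


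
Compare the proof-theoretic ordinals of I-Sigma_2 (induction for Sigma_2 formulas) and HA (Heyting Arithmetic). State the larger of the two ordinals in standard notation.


Proof-theoretic ordinal of I-Sigma_2 (induction for Sigma_2 formulas): omega^(omega^omega)
Proof-theoretic ordinal of HA (Heyting Arithmetic): epsilon_0
Comparing: omega^(omega^omega) < epsilon_0.
The larger ordinal is epsilon_0 (from HA (Heyting Arithmetic)).

epsilon_0


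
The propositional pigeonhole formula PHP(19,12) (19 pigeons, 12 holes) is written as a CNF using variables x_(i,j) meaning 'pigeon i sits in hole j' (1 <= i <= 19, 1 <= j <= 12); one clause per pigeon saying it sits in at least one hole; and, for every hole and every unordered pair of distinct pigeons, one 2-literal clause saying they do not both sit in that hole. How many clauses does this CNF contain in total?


PHP(19,12): 19 pigeons, 12 holes, 19*12 = 228 variables.
- pigeon clauses: one per pigeon -> 19 clauses
- hole clauses: 12 holes * C(19,2) = 12 * 171 -> 2052 clauses
Total clauses = 19 + 2052 = 2071

2071


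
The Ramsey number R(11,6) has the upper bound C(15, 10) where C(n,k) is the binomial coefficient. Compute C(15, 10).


R(11,6) <= C(11+6-2, 11-1) = C(15, 10)
C(15, 10) = 15! / (10! * 5!)
= 3003

3003


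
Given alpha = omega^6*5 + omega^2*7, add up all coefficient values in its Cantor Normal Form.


CNF: omega^6*5 + omega^2*7
Coefficients: 5 + 7 = 12

12


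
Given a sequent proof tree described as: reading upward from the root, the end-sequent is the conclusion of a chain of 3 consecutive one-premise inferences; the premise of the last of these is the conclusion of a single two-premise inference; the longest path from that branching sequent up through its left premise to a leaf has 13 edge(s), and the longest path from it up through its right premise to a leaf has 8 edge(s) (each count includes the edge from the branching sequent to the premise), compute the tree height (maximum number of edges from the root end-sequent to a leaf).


Longest path through the left premise: 13 edges (measured from the branching sequent)
Longest path through the right premise: 8 edges
Height of the subtree rooted at the branching sequent: max(13, 8) = 13
The branching sequent sits 3 edges above the root (the chain of one-premise inferences), so height = 13 + 3 = 16

16


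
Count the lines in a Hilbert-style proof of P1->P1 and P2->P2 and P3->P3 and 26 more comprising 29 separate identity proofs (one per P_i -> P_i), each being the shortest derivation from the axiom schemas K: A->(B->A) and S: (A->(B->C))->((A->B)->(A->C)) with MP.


The shortest proof of A->A from K and S in the Hilbert calculus has exactly 5 lines:
(1) K instance A->((A->A)->A), (2) S instance, (3) MP on 1,2, (4) K instance A->(A->A), (5) MP on 3,4.
For 29 independent identities: 29 * 5 = 145 lines total.

145


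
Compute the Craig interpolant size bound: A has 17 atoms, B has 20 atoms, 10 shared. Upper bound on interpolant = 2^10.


Shared atoms = 10
Craig interpolant size bound = 2^10
= 1024

1024


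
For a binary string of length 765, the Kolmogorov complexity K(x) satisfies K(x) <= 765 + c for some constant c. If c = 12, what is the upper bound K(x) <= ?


K(x) <= |x| + c = 765 + 12 = 777

777


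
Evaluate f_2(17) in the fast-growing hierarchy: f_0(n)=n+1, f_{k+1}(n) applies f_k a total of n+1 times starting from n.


f_2(17) = f_1^18(17)
f_1(m) = 2m + 1.
Iterating: f_1^k(n) = 2^k*(n+1) - 1.
f_2(17) = 2^18*(17+1) - 1 = 262144*18 - 1 = 4718591

4718591


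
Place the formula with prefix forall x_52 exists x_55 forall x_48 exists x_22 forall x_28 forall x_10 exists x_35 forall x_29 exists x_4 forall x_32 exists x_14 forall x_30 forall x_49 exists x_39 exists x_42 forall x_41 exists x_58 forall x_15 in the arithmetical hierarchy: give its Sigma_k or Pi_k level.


Leading quantifier is forall, so the class is Pi.
Number of quantifier blocks = alternations + 1 = 14 + 1 = 15.
Classification: Pi_15

Pi_15


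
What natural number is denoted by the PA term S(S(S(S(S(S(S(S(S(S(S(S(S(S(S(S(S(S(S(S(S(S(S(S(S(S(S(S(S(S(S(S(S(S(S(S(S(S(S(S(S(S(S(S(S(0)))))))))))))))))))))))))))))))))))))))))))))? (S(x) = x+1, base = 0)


Counting successors applied to 0:
45 applications of S to 0 = 45

45


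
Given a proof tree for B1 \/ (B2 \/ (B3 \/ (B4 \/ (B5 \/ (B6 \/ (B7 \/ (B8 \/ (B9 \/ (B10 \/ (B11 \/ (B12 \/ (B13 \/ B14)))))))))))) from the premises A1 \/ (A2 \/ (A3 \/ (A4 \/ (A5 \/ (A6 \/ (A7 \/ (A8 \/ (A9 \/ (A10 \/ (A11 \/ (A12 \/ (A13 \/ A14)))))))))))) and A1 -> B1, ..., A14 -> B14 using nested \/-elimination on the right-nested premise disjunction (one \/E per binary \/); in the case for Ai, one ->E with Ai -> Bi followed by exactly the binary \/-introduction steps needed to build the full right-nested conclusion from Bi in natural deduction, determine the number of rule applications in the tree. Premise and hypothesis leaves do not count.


Constructive dilemma with 14 branches, all disjunctions right-nested:
- \/E: the premise has 13 binary \/, each eliminated once: 13 nodes.
- ->E: one per case (Ai with Ai -> Bi gives Bi): 14 nodes.
- \/I: in case i < n, Bi needs 1 step to form Bi \/ (B(i+1) \/ ...) and then i-1 steps to prepend B(i-1), ..., B1, i.e. i steps; in case i = n, B14 needs 13 prepend steps.
  \/I total = (1 + 2 + ... + 13) + 13 = 91 + 13 = 104 nodes.
Total = 13 + 14 + 104 = 131

131
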